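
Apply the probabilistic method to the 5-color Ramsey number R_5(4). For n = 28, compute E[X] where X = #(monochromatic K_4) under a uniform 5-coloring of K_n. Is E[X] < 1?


E[X] = C(28, 4) · 5^{1 − 6} = 20475 · 5^{−5} = 20475/3125.
As a reduced fraction: E[X] = 819/125 ≈ 6.5520000.
Is E[X] < 1? NO.
Since E[X] ≥ 1, the first-moment bound is inconclusive at n = 28; it does NOT by itself certify R_5(4) > 28.

E[X] = 819/125 ≈ 6.5520000; E[X] ≥ 1; first-moment method inconclusive here.


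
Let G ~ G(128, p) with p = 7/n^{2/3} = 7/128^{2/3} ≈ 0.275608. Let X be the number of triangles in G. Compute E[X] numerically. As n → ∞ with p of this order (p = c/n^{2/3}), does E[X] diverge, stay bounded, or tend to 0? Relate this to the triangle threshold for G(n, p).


Number of potential triangles: C(128, 3) = 341376.
Each occurs with probability p³ ≈ (0.275608)³ ≈ 2.09350586e-02.
By linearity: E[X] = C(128, 3)·p³ ≈ 341376 · 2.09350586e-02 ≈ 7146.726563.
Since α = 2/3 < 1, p = c/n^{2/3} ≫ 1/n is above the triangle threshold p ~ 1/n. Asymptotically E[X] ~ (c³/6)·n^{3(1−α)} = (7³/6)·n^{1} → ∞; triangles are abundant w.h.p.

E[X] ≈ 7146.726563; in regime p = Θ(1/n^{2/3}) E[X] diverges (above the triangle threshold p ~ 1/n).


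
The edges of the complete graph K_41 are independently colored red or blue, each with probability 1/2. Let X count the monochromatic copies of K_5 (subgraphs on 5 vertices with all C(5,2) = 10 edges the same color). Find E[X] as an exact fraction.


Let X = Σ_S X_S over the C(41, 5) = 749398 subsets S of size 5, where X_S = 1 if the K_5 on S is monochromatic.
For a fixed S, the K_5 on S has C(5, 2) = 10 edges. P[all 10 edges red] = (1/2)^10, and likewise for blue, so P[monochromatic] = 2·(1/2)^10 = 2^{1 − 10} = 1/512.
By linearity: E[X] = C(41, 5) · 2^{1 − 10} = 749398 · 1/512 = 374699/256.
Numerically: E[X] ≈ 1463.667969.

E[X] = C(41,5)·2^(1−C(5,2)) = 374699/256 ≈ 1463.667969.


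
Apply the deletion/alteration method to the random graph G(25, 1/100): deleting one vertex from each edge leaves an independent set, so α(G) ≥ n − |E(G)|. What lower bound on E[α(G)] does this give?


E[|E(G)|] = C(25, 2)·p = 300 · (1/100) = 3.
E[α(G)] ≥ n − E[|E(G)|] = 25 − 3 = 22.
Numerically: ≈ 22.000000.
(This is only a lower bound; the true E[α(G)] may be larger.)

E[α(G)] ≥ 22 ≈ 22.000000.


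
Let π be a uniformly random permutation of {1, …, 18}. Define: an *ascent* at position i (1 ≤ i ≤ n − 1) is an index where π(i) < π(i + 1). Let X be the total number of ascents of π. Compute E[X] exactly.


Write X = Σ X_I over i = 1, …, 17, with X_I the indicator of one ascent.
There are 17 indicators.
For each fixed i, the pair (π(i), π(i+1)) is a uniformly random ordered pair of distinct values from {1, …, 18}; by symmetry P[π(i) < π(i+1)] = 1/2.
By linearity: E[X] = 17 · (1/2) = (18 − 1) · (1/2) = 17/2 ≈ 8.500000.

E[X] = 17/2 = 8.500000.


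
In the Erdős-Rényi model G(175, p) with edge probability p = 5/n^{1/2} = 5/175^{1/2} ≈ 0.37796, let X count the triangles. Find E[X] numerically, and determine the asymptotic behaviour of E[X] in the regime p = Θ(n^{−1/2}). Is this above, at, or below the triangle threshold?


Number of potential triangles: C(175, 3) = 877975.
Each occurs with probability p³ ≈ (0.37796)³ ≈ 5.3994925e-02.
By linearity: E[X] = C(175, 3)·p³ ≈ 877975 · 5.3994925e-02 ≈ 47406.19403.
Since α = 1/2 < 1, p = c/n^{1/2} ≫ 1/n is above the triangle threshold p ~ 1/n. Asymptotically E[X] ~ (c³/6)·n^{3(1−α)} = (5³/6)·n^{1.5} → ∞; triangles are abundant w.h.p.

E[X] ≈ 47406.19403; in regime p = Θ(1/n^{1/2}) E[X] diverges (above the triangle threshold p ~ 1/n).


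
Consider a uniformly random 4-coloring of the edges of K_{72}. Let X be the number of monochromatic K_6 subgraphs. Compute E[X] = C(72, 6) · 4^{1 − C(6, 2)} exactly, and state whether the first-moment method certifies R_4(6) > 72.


E[X] = C(72, 6) · 4^{1 − 15} = 156238908 · 4^{−14} = 156238908/268435456.
As a reduced fraction: E[X] = 39059727/67108864 ≈ 0.5820353.
Is E[X] < 1? YES.
Since E[X] < 1, there exists a 4-coloring of K_{72} with no monochromatic K_6; hence R_4(6) > 72.

E[X] = 39059727/67108864 ≈ 0.5820353; E[X] < 1, so R_4(6) > 72.


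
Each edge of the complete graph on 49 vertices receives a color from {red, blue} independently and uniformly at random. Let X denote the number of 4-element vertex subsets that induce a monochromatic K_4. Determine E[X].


Let X = Σ_S X_S over the C(49, 4) = 211876 subsets S of size 4, where X_S = 1 if the K_4 on S is monochromatic.
For a fixed S, the K_4 on S has C(4, 2) = 6 edges. P[all 6 edges red] = (1/2)^6, and likewise for blue, so P[monochromatic] = 2·(1/2)^6 = 2^{1 − 6} = 1/32.
By linearity: E[X] = C(49, 4) · 2^{1 − 6} = 211876 · 1/32 = 52969/8.
Numerically: E[X] ≈ 6621.1250.

E[X] = C(49,4)·2^(1−C(4,2)) = 52969/8 ≈ 6621.1250.


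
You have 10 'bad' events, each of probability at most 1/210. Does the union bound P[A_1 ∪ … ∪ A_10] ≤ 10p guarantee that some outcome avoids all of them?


Union bound: P[∪_{i=1}^{10} A_i] ≤ Σ_i P[A_i] ≤ 10·p = 10·(1/210) = 1/21.
Numerically: 1/21 ≈ 0.0476190.
Is 1/21 < 1? YES.
Since P[∪ A_i] ≤ 1/21 < 1, the complement has P[∩ A_i^c] ≥ 1 − 1/21 = 20/21 > 0, so some outcome avoids every A_i.

10·p = 1/21 ≈ 0.0476190; existence CERTIFIED by the union bound.


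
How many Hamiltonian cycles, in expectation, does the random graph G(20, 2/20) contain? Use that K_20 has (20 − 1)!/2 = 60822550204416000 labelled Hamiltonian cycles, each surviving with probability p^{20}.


K_20 has (20 − 1)!/2 = 60822550204416000 labelled Hamiltonian cycles.
For each such Hamiltonian cycle H, let X_H = 1 if all 20 edges of H are present in G. Then P[X_H = 1] = p^{20} = (1/10)^{20} = 1/100000000000000000000.
By linearity of expectation: E[X] = Σ_H E[X_H] = 60822550204416000 · p^{20} = 60822550204416000 · 1/100000000000000000000 = 14849255421/24414062500000.
Numerically: E[X] ≈ 0.0006082.

E[X] = 60822550204416000 · (1/10)^{20} = 14849255421/24414062500000 ≈ 0.0006082.


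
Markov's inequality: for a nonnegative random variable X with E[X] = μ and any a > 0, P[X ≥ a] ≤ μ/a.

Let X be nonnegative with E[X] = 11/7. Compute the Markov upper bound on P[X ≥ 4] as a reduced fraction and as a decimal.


μ = E[X] = 11/7, a = 4.
Markov: P[X ≥ 4] ≤ μ/a = (11/7)/4 = 11/28.
Numerically: ≈ 0.3929.
(Since a = 4 > μ = 1.5714, the bound 11/28 is < 1 and informative.)

P[X ≥ 4] ≤ 11/28 ≈ 0.3929.


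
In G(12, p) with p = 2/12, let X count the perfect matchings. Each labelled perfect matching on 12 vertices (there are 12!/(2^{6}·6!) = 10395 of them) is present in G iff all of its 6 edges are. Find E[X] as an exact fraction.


K_12 has 12!/(2^{6}·6!) = 10395 labelled perfect matchings.
For each such perfect matching H, let X_H = 1 if all 6 edges of H are present in G. Then P[X_H = 1] = p^{6} = (1/6)^{6} = 1/46656.
By linearity of expectation: E[X] = Σ_H E[X_H] = 10395 · p^{6} = 10395 · 1/46656 = 385/1728.
Numerically: E[X] ≈ 0.223.

E[X] = 10395 · (1/6)^{6} = 385/1728 ≈ 0.223.


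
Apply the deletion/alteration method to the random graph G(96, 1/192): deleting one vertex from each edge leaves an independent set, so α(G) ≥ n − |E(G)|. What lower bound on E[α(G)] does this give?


E[|E(G)|] = C(96, 2)·p = 4560 · (1/192) = 95/4.
E[α(G)] ≥ n − E[|E(G)|] = 96 − 95/4 = 289/4.
Numerically: ≈ 72.25000.
(This is only a lower bound; the true E[α(G)] may be larger.)

E[α(G)] ≥ 289/4 ≈ 72.25000.


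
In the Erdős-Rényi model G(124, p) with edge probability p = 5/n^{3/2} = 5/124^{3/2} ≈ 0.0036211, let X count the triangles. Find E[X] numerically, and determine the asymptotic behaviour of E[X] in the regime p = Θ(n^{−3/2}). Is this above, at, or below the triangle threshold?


Number of potential triangles: C(124, 3) = 310124.
Each occurs with probability p³ ≈ (0.0036211)³ ≈ 4.7480188e-08.
By linearity: E[X] = C(124, 3)·p³ ≈ 310124 · 4.7480188e-08 ≈ 0.01472.
Since α = 3/2 > 1, p = c/n^{3/2} = o(1/n) is below the triangle threshold p ~ 1/n. Asymptotically E[X] ~ (c³/6)·n^{3(1−α)} = (5³/6)·n^{-1.5} → 0, so by Markov's inequality G has no triangles w.h.p.

E[X] ≈ 0.01472; in regime p = Θ(1/n^{3/2}) E[X] tends to 0 (below the triangle threshold p ~ 1/n).


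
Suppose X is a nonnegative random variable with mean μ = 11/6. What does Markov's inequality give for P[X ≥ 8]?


μ = E[X] = 11/6, a = 8.
Markov: P[X ≥ 8] ≤ μ/a = (11/6)/8 = 11/48.
Numerically: ≈ 0.22917.
(Since a = 8 > μ = 1.83333, the bound 11/48 is < 1 and informative.)

P[X ≥ 8] ≤ 11/48 ≈ 0.22917.


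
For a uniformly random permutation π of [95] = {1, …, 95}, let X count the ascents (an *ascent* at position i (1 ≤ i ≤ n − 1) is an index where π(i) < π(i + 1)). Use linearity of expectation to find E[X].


Write X = Σ X_I over i = 1, …, 94, with X_I the indicator of one ascent.
There are 94 indicators.
For each fixed i, the pair (π(i), π(i+1)) is a uniformly random ordered pair of distinct values from {1, …, 95}; by symmetry P[π(i) < π(i+1)] = 1/2.
By linearity: E[X] = 94 · (1/2) = (95 − 1) · (1/2) = 47 ≈ 47.000000.

E[X] = 47 = 47.000000.


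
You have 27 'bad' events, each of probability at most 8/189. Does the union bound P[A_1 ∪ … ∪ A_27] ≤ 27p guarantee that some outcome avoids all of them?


Union bound: P[∪_{i=1}^{27} A_i] ≤ Σ_i P[A_i] ≤ 27·p = 27·(8/189) = 8/7.
Numerically: 8/7 ≈ 1.14286.
Is 8/7 < 1? NO.
Since the bound 8/7 is ≥ 1, the union bound is uninformative here; it does NOT by itself certify existence.

27·p = 8/7 ≈ 1.14286; existence NOT certified by the union bound.


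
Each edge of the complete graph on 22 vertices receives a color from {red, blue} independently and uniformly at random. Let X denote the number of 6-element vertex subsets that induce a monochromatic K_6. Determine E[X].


Let X = Σ_S X_S over the C(22, 6) = 74613 subsets S of size 6, where X_S = 1 if the K_6 on S is monochromatic.
For a fixed S, the K_6 on S has C(6, 2) = 15 edges. P[all 15 edges red] = (1/2)^15, and likewise for blue, so P[monochromatic] = 2·(1/2)^15 = 2^{1 − 15} = 1/16384.
By linearity of expectation: E[X] = C(22, 6) · 2^{1 − 15} = 74613 · 1/16384 = 74613/16384.
Numerically: E[X] ≈ 4.5540.

E[X] = C(22,6)·2^(1−C(6,2)) = 74613/16384 ≈ 4.5540.


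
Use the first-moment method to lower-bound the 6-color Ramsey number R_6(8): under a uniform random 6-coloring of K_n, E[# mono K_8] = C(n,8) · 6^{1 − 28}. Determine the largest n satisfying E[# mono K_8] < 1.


We need C(n, 8) · 6^{1 − 28} < 1, i.e. C(n, 8) < 6^{28 − 1} = 1023490369077469249536.
Check values of n near the boundary:
  n = 1590: C(1590, 8) = 995397314198933813310; 995397314198933813310 < 1023490369077469249536? YES
  n = 1591: C(1591, 8) = 1000427749141189953870; 1000427749141189953870 < 1023490369077469249536? YES
  n = 1592: C(1592, 8) = 1005480414540892933435; 1005480414540892933435 < 1023490369077469249536? YES
  n = 1593: C(1593, 8) = 1010555394551193970323; 1010555394551193970323 < 1023490369077469249536? YES
  n = 1594: C(1594, 8) = 1015652773590544255167; 1015652773590544255167 < 1023490369077469249536? YES
  n = 1595: C(1595, 8) = 1020772636343363633895; 1020772636343363633895 < 1023490369077469249536? YES
  n = 1596: C(1596, 8) = 1025915067760710553965; 1025915067760710553965 < 1023490369077469249536? NO
  n = 1597: C(1597, 8) = 1031080153060953275445; 1031080153060953275445 < 1023490369077469249536? NO
  n = 1598: C(1598, 8) = 1036267977730442348529; 1036267977730442348529 < 1023490369077469249536? NO
The largest n with C(n, 8) < 1023490369077469249536 is n = 1595 (where E[X] = 113419181815929292655/113721152119718805504 ≈ 0.997345). Hence R_6(8) > 1595, i.e. R_6(8) ≥ 1596.

Largest n = 1595; hence R_6(8) > 1595.


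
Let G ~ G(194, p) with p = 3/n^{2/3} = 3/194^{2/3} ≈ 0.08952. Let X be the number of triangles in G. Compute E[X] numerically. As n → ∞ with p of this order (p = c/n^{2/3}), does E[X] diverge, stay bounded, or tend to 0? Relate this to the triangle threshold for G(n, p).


Number of potential triangles: C(194, 3) = 1198144.
Each occurs with probability p³ ≈ (0.08952)³ ≈ 7.17398236e-04.
By linearity: E[X] = C(194, 3)·p³ ≈ 1198144 · 7.17398236e-04 ≈ 859.546392.
Since α = 2/3 < 1, p = c/n^{2/3} ≫ 1/n is above the triangle threshold p ~ 1/n. Asymptotically E[X] ~ (c³/6)·n^{3(1−α)} = (3³/6)·n^{1} → ∞; triangles are abundant w.h.p.

E[X] ≈ 859.546392; in regime p = Θ(1/n^{2/3}) E[X] diverges (above the triangle threshold p ~ 1/n).


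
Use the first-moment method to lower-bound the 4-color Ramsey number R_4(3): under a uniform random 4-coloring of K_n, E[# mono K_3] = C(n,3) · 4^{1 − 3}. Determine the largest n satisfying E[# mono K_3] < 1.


We need C(n, 3) · 4^{1 − 3} < 1, i.e. C(n, 3) < 4^{3 − 1} = 16.
Check values of n near the boundary:
  n = 3: C(3, 3) = 1; 1 < 16? YES
  n = 4: C(4, 3) = 4; 4 < 16? YES
  n = 5: C(5, 3) = 10; 10 < 16? YES
  n = 6: C(6, 3) = 20; 20 < 16? NO
  n = 7: C(7, 3) = 35; 35 < 16? NO
The largest n with C(n, 3) < 16 is n = 5 (where E[X] = 5/8 ≈ 0.625). Hence R_4(3) > 5, i.e. R_4(3) ≥ 6.

Largest n = 5; hence R_4(3) > 5.


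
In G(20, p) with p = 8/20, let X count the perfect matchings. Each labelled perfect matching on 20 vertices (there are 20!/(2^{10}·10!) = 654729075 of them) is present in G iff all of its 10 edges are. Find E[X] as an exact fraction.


K_20 has 20!/(2^{10}·10!) = 654729075 labelled perfect matchings.
For each such perfect matching H, let X_H = 1 if all 10 edges of H are present in G. Then P[X_H = 1] = p^{10} = (2/5)^{10} = 1024/9765625.
By linearity of expectation: E[X] = Σ_H E[X_H] = 654729075 · p^{10} = 654729075 · 1024/9765625 = 26817702912/390625.
Numerically: E[X] ≈ 68653.3.

E[X] = 654729075 · (2/5)^{10} = 26817702912/390625 ≈ 68653.3.


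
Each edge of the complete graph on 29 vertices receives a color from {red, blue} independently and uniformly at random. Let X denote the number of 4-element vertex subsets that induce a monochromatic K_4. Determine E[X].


Let X = Σ_S X_S over the C(29, 4) = 23751 subsets S of size 4, where X_S = 1 if the K_4 on S is monochromatic.
For a fixed S, the K_4 on S has C(4, 2) = 6 edges. P[all 6 edges red] = (1/2)^6, and likewise for blue, so P[monochromatic] = 2·(1/2)^6 = 2^{1 − 6} = 1/32.
Summing: E[X] = C(29, 4) · 2^{1 − 6} = 23751 · 1/32 = 23751/32.
Numerically: E[X] ≈ 742.2188.

E[X] = C(29,4)·2^(1−C(4,2)) = 23751/32 ≈ 742.2188.


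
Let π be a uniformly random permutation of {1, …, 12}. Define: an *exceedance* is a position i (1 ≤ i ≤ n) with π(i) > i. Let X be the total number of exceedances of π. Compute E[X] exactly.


Write X = Σ_{i=1}^{12} X_i, where X_i = 1_{π(i) > i}.
For each fixed i, π(i) is uniform over {1, …, 12} (marginal of a uniform permutation), so P[π(i) > i] = (n − i)/n. Summing: Σ_{i=1}^{12} (n − i)/n = (0 + 1 + … + 11)/12 = 12(12 − 1)/(2·12) = (12 − 1)/2.
Hence E[X] = Σ_{i=1}^{12} (12 − i)/12 = 11/2 ≈ 5.500000.

E[X] = 11/2 = 5.500000.


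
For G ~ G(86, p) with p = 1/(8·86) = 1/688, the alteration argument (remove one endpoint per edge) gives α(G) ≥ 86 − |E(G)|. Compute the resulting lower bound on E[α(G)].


E[|E(G)|] = C(86, 2)·p = 3655 · (1/688) = 85/16.
E[α(G)] ≥ n − E[|E(G)|] = 86 − 85/16 = 1291/16.
Numerically: ≈ 80.687500.
(This is only a lower bound; the true E[α(G)] may be larger.)

E[α(G)] ≥ 1291/16 ≈ 80.687500.


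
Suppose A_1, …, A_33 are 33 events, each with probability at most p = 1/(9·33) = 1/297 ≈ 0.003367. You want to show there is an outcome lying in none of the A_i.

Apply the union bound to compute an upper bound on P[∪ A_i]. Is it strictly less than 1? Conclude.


Union bound: P[∪_{i=1}^{33} A_i] ≤ Σ_i P[A_i] ≤ 33·p = 33·(1/297) = 1/9.
Numerically: 1/9 ≈ 0.111111.
Is 1/9 < 1? YES.
Since P[∪ A_i] ≤ 1/9 < 1, the complement has P[∩ A_i^c] ≥ 1 − 1/9 = 8/9 > 0, so some outcome avoids every A_i.

33·p = 1/9 ≈ 0.111111; existence CERTIFIED by the union bound.


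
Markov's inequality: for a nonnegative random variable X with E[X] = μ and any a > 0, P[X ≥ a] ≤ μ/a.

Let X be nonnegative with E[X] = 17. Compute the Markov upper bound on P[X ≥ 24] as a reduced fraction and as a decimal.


μ = E[X] = 17, a = 24.
Markov: P[X ≥ 24] ≤ μ/a = (17)/24 = 17/24.
Numerically: ≈ 0.708333.
(Since a = 24 > μ = 17.000000, the bound 17/24 is < 1 and informative.)

P[X ≥ 24] ≤ 17/24 ≈ 0.708333.


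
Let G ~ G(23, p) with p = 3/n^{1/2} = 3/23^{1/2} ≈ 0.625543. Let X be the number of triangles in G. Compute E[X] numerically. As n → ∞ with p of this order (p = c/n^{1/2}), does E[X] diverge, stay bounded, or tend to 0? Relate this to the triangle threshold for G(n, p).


Number of potential triangles: C(23, 3) = 1771.
Each occurs with probability p³ ≈ (0.625543)³ ≈ 2.44777790e-01.
By linearity: E[X] = C(23, 3)·p³ ≈ 1771 · 2.44777790e-01 ≈ 433.501467.
Since α = 1/2 < 1, p = c/n^{1/2} ≫ 1/n is above the triangle threshold p ~ 1/n. Asymptotically E[X] ~ (c³/6)·n^{3(1−α)} = (3³/6)·n^{1.5} → ∞; triangles are abundant w.h.p.

E[X] ≈ 433.501467; in regime p = Θ(1/n^{1/2}) E[X] diverges (above the triangle threshold p ~ 1/n).


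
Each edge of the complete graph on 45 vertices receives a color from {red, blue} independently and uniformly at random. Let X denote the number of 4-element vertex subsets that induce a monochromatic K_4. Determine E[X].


Let X = Σ_S X_S over the C(45, 4) = 148995 subsets S of size 4, where X_S = 1 if the K_4 on S is monochromatic.
For a fixed S, the K_4 on S has C(4, 2) = 6 edges. P[all 6 edges red] = (1/2)^6, and likewise for blue, so P[monochromatic] = 2·(1/2)^6 = 2^{1 − 6} = 1/32.
Summing: E[X] = C(45, 4) · 2^{1 − 6} = 148995 · 1/32 = 148995/32.
Numerically: E[X] ≈ 4656.09375.

E[X] = C(45,4)·2^(1−C(4,2)) = 148995/32 ≈ 4656.09375.


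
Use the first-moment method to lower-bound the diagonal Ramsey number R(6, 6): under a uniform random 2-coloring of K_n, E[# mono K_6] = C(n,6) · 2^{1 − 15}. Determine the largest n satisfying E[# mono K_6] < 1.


We need C(n, 6) · 2^{1 − 15} < 1, i.e. C(n, 6) < 2^{15 − 1} = 16384.
Check values of n near the boundary:
  n = 15: C(15, 6) = 5005; 5005 < 16384? YES
  n = 16: C(16, 6) = 8008; 8008 < 16384? YES
  n = 17: C(17, 6) = 12376; 12376 < 16384? YES
  n = 18: C(18, 6) = 18564; 18564 < 16384? NO
The largest n with C(n, 6) < 16384 is n = 17 (where E[X] = 1547/2048 ≈ 0.755371). Hence R(6, 6) > 17, i.e. R(6, 6) ≥ 18.

Largest n = 17; hence R(6, 6) > 17.


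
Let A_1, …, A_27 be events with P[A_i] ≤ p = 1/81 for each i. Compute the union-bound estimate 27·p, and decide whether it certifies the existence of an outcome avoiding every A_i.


Union bound: P[∪_{i=1}^{27} A_i] ≤ Σ_i P[A_i] ≤ 27·p = 27·(1/81) = 1/3.
Numerically: 1/3 ≈ 0.333.
Is 1/3 < 1? YES.
Since P[∪ A_i] ≤ 1/3 < 1, the complement has P[∩ A_i^c] ≥ 1 − 1/3 = 2/3 > 0, so some outcome avoids every A_i.

27·p = 1/3 ≈ 0.333; existence CERTIFIED by the union bound.


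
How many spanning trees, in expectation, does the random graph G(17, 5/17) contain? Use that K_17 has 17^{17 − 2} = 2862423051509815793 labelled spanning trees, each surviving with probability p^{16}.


K_17 has 17^{17 − 2} = 2862423051509815793 labelled spanning trees.
For each such spanning tree H, let X_H = 1 if all 16 edges of H are present in G. Then P[X_H = 1] = p^{16} = (5/17)^{16} = 152587890625/48661191875666868481.
By linearity: E[X] = Σ_H E[X_H] = 2862423051509815793 · p^{16} = 2862423051509815793 · 152587890625/48661191875666868481 = 152587890625/17.
Numerically: E[X] ≈ 8.97576e+09.

E[X] = 2862423051509815793 · (5/17)^{16} = 152587890625/17 ≈ 8.97576e+09.


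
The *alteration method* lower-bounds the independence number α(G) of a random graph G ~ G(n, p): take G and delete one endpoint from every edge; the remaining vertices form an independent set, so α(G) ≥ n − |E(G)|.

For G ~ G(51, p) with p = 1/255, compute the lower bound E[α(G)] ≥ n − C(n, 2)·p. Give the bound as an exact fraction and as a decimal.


E[|E(G)|] = C(51, 2)·p = 1275 · (1/255) = 5.
E[α(G)] ≥ n − E[|E(G)|] = 51 − 5 = 46.
Numerically: ≈ 46.000.
(This is only a lower bound; the true E[α(G)] may be larger.)

E[α(G)] ≥ 46 ≈ 46.000.


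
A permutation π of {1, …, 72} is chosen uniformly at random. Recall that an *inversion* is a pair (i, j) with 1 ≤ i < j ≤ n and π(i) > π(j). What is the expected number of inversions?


Write X = Σ X_I over the C(72, 2) = 2556 pairs i < j, with X_I the indicator of one inversion.
There are 2556 indicators.
For each fixed pair i < j, the values π(i) and π(j) are two distinct elements of {1, …, 72} in uniformly random order; by symmetry P[π(i) > π(j)] = 1/2.
By linearity: E[X] = 2556 · (1/2) = C(72, 2) · (1/2) = 2556/2 = 1278 ≈ 1278.0000.

E[X] = 1278 = 1278.0000.


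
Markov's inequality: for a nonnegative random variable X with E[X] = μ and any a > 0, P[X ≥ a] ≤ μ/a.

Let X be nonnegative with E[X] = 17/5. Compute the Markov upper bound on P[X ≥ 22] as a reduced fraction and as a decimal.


μ = E[X] = 17/5, a = 22.
Markov: P[X ≥ 22] ≤ μ/a = (17/5)/22 = 17/110.
Numerically: ≈ 0.155.
(Since a = 22 > μ = 3.400, the bound 17/110 is < 1 and informative.)

P[X ≥ 22] ≤ 17/110 ≈ 0.155.


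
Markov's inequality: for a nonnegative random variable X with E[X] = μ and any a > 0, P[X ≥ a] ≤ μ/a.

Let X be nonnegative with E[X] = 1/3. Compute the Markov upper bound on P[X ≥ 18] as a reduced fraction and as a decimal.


μ = E[X] = 1/3, a = 18.
Markov: P[X ≥ 18] ≤ μ/a = (1/3)/18 = 1/54.
Numerically: ≈ 0.01852.
(Since a = 18 > μ = 0.33333, the bound 1/54 is < 1 and informative.)

P[X ≥ 18] ≤ 1/54 ≈ 0.01852.


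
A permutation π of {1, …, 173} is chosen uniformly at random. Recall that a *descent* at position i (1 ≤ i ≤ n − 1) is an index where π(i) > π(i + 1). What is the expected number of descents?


Write X = Σ X_I over i = 1, …, 172, with X_I the indicator of one descent.
There are 172 indicators.
For each fixed i, the pair (π(i), π(i+1)) is a uniformly random ordered pair of distinct values from {1, …, 173}; by symmetry P[π(i) > π(i+1)] = 1/2.
By linearity: E[X] = 172 · (1/2) = (173 − 1) · (1/2) = 86 ≈ 86.000000.

E[X] = 86 = 86.000000.


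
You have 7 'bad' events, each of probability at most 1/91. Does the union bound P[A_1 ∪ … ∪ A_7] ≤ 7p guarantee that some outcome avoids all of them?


Union bound: P[∪_{i=1}^{7} A_i] ≤ Σ_i P[A_i] ≤ 7·p = 7·(1/91) = 1/13.
Numerically: 1/13 ≈ 0.076923.
Is 1/13 < 1? YES.
Since P[∪ A_i] ≤ 1/13 < 1, the complement has P[∩ A_i^c] ≥ 1 − 1/13 = 12/13 > 0, so some outcome avoids every A_i.

7·p = 1/13 ≈ 0.076923; existence CERTIFIED by the union bound.


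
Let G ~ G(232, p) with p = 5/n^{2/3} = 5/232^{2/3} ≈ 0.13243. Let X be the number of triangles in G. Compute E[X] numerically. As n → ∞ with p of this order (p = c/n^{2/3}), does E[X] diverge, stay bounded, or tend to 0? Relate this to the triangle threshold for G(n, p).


Number of potential triangles: C(232, 3) = 2054360.
Each occurs with probability p³ ≈ (0.13243)³ ≈ 2.3223841e-03.
By linearity: E[X] = C(232, 3)·p³ ≈ 2054360 · 2.3223841e-03 ≈ 4771.01293.
Since α = 2/3 < 1, p = c/n^{2/3} ≫ 1/n is above the triangle threshold p ~ 1/n. Asymptotically E[X] ~ (c³/6)·n^{3(1−α)} = (5³/6)·n^{1} → ∞; triangles are abundant w.h.p.

E[X] ≈ 4771.01293; in regime p = Θ(1/n^{2/3}) E[X] diverges (above the triangle threshold p ~ 1/n).


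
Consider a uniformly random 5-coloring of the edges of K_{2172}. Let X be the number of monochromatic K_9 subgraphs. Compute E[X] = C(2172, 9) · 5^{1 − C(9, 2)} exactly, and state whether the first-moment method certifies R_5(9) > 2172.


E[X] = C(2172, 9) · 5^{1 − 36} = 2915866900084148060642020 · 5^{−35} = 2915866900084148060642020/2910383045673370361328125.
As a reduced fraction: E[X] = 583173380016829612128404/582076609134674072265625 ≈ 1.001884.
Is E[X] < 1? NO.
Since E[X] ≥ 1, the first-moment bound is inconclusive at n = 2172; it does NOT by itself certify R_5(9) > 2172.

E[X] = 583173380016829612128404/582076609134674072265625 ≈ 1.001884; E[X] ≥ 1; first-moment method inconclusive here.


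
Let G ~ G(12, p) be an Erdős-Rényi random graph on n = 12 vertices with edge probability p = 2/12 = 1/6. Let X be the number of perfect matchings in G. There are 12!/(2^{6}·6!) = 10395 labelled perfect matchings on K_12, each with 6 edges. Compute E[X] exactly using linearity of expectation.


K_12 has 12!/(2^{6}·6!) = 10395 labelled perfect matchings.
For each such perfect matching H, let X_H = 1 if all 6 edges of H are present in G. Then P[X_H = 1] = p^{6} = (1/6)^{6} = 1/46656.
Summing the indicators: E[X] = Σ_H E[X_H] = 10395 · p^{6} = 10395 · 1/46656 = 385/1728.
Numerically: E[X] ≈ 0.223.

E[X] = 10395 · (1/6)^{6} = 385/1728 ≈ 0.223.


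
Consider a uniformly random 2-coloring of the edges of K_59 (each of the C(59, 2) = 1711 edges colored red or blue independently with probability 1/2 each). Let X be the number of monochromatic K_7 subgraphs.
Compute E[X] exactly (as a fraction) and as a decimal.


Let X = Σ_S X_S over the C(59, 7) = 341149446 subsets S of size 7, where X_S = 1 if the K_7 on S is monochromatic.
For a fixed S, the K_7 on S has C(7, 2) = 21 edges. P[all 21 edges red] = (1/2)^21, and likewise for blue, so P[monochromatic] = 2·(1/2)^21 = 2^{1 − 21} = 1/1048576.
By linearity of expectation: E[X] = C(59, 7) · 2^{1 − 21} = 341149446 · 1/1048576 = 170574723/524288.
Numerically: E[X] ≈ 325.3455.

E[X] = C(59,7)·2^(1−C(7,2)) = 170574723/524288 ≈ 325.3455.


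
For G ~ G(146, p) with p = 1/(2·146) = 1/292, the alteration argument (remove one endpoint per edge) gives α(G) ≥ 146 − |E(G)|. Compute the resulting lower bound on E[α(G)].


E[|E(G)|] = C(146, 2)·p = 10585 · (1/292) = 145/4.
E[α(G)] ≥ n − E[|E(G)|] = 146 − 145/4 = 439/4.
Numerically: ≈ 109.75000.
(This is only a lower bound; the true E[α(G)] may be larger.)

E[α(G)] ≥ 439/4 ≈ 109.75000.


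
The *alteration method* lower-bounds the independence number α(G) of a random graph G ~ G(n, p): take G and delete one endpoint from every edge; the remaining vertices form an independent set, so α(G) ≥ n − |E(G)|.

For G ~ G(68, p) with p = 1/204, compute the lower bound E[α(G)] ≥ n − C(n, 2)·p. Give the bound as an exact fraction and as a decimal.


E[|E(G)|] = C(68, 2)·p = 2278 · (1/204) = 67/6.
E[α(G)] ≥ n − E[|E(G)|] = 68 − 67/6 = 341/6.
Numerically: ≈ 56.833.
(This is only a lower bound; the true E[α(G)] may be larger.)

E[α(G)] ≥ 341/6 ≈ 56.833.


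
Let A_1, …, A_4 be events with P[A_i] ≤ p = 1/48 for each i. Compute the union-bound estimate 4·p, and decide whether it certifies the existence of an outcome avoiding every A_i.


Union bound: P[∪_{i=1}^{4} A_i] ≤ Σ_i P[A_i] ≤ 4·p = 4·(1/48) = 1/12.
Numerically: 1/12 ≈ 0.0833333.
Is 1/12 < 1? YES.
Since P[∪ A_i] ≤ 1/12 < 1, the complement has P[∩ A_i^c] ≥ 1 − 1/12 = 11/12 > 0, so some outcome avoids every A_i.

4·p = 1/12 ≈ 0.0833333; existence CERTIFIED by the union bound.


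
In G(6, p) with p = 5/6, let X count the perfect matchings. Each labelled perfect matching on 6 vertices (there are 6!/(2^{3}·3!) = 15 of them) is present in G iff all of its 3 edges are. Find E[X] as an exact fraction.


K_6 has 6!/(2^{3}·3!) = 15 labelled perfect matchings.
For each such perfect matching H, let X_H = 1 if all 3 edges of H are present in G. Then P[X_H = 1] = p^{3} = (5/6)^{3} = 125/216.
By linearity of expectation: E[X] = Σ_H E[X_H] = 15 · p^{3} = 15 · 125/216 = 625/72.
Numerically: E[X] ≈ 8.6806.

E[X] = 15 · (5/6)^{3} = 625/72 ≈ 8.6806.


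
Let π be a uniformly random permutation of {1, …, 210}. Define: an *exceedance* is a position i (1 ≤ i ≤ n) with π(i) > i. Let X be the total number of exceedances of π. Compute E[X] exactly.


Write X = Σ_{i=1}^{210} X_i, where X_i = 1_{π(i) > i}.
For each fixed i, π(i) is uniform over {1, …, 210} (marginal of a uniform permutation), so P[π(i) > i] = (n − i)/n. Summing: Σ_{i=1}^{210} (n − i)/n = (0 + 1 + … + 209)/210 = 210(210 − 1)/(2·210) = (210 − 1)/2.
Hence E[X] = Σ_{i=1}^{210} (210 − i)/210 = 209/2 ≈ 104.50000.

E[X] = 209/2 = 104.50000.


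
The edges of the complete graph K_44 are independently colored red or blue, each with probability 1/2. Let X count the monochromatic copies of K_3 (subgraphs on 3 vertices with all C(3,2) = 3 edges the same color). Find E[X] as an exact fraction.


Let X = Σ_S X_S over the C(44, 3) = 13244 subsets S of size 3, where X_S = 1 if the K_3 on S is monochromatic.
For a fixed S, the K_3 on S has C(3, 2) = 3 edges. P[all 3 edges red] = (1/2)^3, and likewise for blue, so P[monochromatic] = 2·(1/2)^3 = 2^{1 − 3} = 1/4.
By linearity of expectation: E[X] = C(44, 3) · 2^{1 − 3} = 13244 · 1/4 = 3311.
Numerically: E[X] ≈ 3311.000.

E[X] = C(44,3)·2^(1−C(3,2)) = 3311 ≈ 3311.000.


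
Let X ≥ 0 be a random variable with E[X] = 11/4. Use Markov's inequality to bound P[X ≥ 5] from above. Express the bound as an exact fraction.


μ = E[X] = 11/4, a = 5.
Markov: P[X ≥ 5] ≤ μ/a = (11/4)/5 = 11/20.
Numerically: ≈ 0.550000.
(Since a = 5 > μ = 2.750000, the bound 11/20 is < 1 and informative.)

P[X ≥ 5] ≤ 11/20 ≈ 0.550000.


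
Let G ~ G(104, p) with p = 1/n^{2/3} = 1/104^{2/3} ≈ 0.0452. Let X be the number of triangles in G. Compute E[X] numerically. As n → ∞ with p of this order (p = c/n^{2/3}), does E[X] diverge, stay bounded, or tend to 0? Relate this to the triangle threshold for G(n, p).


Number of potential triangles: C(104, 3) = 182104.
Each occurs with probability p³ ≈ (0.0452)³ ≈ 9.24556e-05.
By linearity: E[X] = C(104, 3)·p³ ≈ 182104 · 9.24556e-05 ≈ 16.837.
Since α = 2/3 < 1, p = c/n^{2/3} ≫ 1/n is above the triangle threshold p ~ 1/n. Asymptotically E[X] ~ (c³/6)·n^{3(1−α)} = (1³/6)·n^{1} → ∞; triangles are abundant w.h.p.

E[X] ≈ 16.837; in regime p = Θ(1/n^{2/3}) E[X] diverges (above the triangle threshold p ~ 1/n).


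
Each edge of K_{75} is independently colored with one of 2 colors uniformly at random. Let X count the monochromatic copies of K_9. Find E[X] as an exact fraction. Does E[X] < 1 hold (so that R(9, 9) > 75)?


E[X] = C(75, 9) · 2^{1 − 36} = 125595622175 · 2^{−35} = 125595622175/34359738368.
As a reduced fraction: E[X] = 125595622175/34359738368 ≈ 3.6553.
Is E[X] < 1? NO.
Since E[X] ≥ 1, the first-moment bound is inconclusive at n = 75; it does NOT by itself certify R(9, 9) > 75.

E[X] = 125595622175/34359738368 ≈ 3.6553; E[X] ≥ 1; first-moment method inconclusive here.


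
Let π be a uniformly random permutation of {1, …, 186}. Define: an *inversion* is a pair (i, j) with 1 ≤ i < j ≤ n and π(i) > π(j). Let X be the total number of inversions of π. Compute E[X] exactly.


Write X = Σ X_I over the C(186, 2) = 17205 pairs i < j, with X_I the indicator of one inversion.
There are 17205 indicators.
For each fixed pair i < j, the values π(i) and π(j) are two distinct elements of {1, …, 186} in uniformly random order; by symmetry P[π(i) > π(j)] = 1/2.
By linearity: E[X] = 17205 · (1/2) = C(186, 2) · (1/2) = 17205/2 = 17205/2 ≈ 8602.500.

E[X] = 17205/2 = 8602.500.


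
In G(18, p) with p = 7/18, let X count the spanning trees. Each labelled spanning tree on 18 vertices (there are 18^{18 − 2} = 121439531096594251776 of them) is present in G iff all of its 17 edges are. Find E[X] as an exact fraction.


K_18 has 18^{18 − 2} = 121439531096594251776 labelled spanning trees.
For each such spanning tree H, let X_H = 1 if all 17 edges of H are present in G. Then P[X_H = 1] = p^{17} = (7/18)^{17} = 232630513987207/2185911559738696531968.
Summing the indicators: E[X] = Σ_H E[X_H] = 121439531096594251776 · p^{17} = 121439531096594251776 · 232630513987207/2185911559738696531968 = 232630513987207/18.
Numerically: E[X] ≈ 1.29239e+13.

E[X] = 121439531096594251776 · (7/18)^{17} = 232630513987207/18 ≈ 1.29239e+13.


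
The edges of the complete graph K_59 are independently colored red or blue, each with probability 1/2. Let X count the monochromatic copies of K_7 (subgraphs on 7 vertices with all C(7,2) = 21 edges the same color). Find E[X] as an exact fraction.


Let X = Σ_S X_S over the C(59, 7) = 341149446 subsets S of size 7, where X_S = 1 if the K_7 on S is monochromatic.
For a fixed S, the K_7 on S has C(7, 2) = 21 edges. P[all 21 edges red] = (1/2)^21, and likewise for blue, so P[monochromatic] = 2·(1/2)^21 = 2^{1 − 21} = 1/1048576.
By linearity: E[X] = C(59, 7) · 2^{1 − 21} = 341149446 · 1/1048576 = 170574723/524288.
Numerically: E[X] ≈ 325.345465.

E[X] = C(59,7)·2^(1−C(7,2)) = 170574723/524288 ≈ 325.345465.


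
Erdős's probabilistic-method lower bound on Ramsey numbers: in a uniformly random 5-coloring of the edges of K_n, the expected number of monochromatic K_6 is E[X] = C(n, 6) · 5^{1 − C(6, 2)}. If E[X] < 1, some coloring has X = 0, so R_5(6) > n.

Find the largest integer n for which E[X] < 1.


We need C(n, 6) · 5^{1 − 15} < 1, i.e. C(n, 6) < 5^{15 − 1} = 6103515625.
Check values of n near the boundary:
  n = 127: C(127, 6) = 5169379425; 5169379425 < 6103515625? YES
  n = 128: C(128, 6) = 5423611200; 5423611200 < 6103515625? YES
  n = 129: C(129, 6) = 5688177600; 5688177600 < 6103515625? YES
  n = 130: C(130, 6) = 5963412000; 5963412000 < 6103515625? YES
  n = 131: C(131, 6) = 6249655776; 6249655776 < 6103515625? NO
The largest n with C(n, 6) < 6103515625 is n = 130 (where E[X] = 47707296/48828125 ≈ 0.977). Hence R_5(6) > 130, i.e. R_5(6) ≥ 131.

Largest n = 130; hence R_5(6) > 130.


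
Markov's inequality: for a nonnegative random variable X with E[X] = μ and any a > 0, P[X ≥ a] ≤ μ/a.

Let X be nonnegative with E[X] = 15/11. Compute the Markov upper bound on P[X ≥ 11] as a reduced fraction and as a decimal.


μ = E[X] = 15/11, a = 11.
Markov: P[X ≥ 11] ≤ μ/a = (15/11)/11 = 15/121.
Numerically: ≈ 0.1240.
(Since a = 11 > μ = 1.3636, the bound 15/121 is < 1 and informative.)

P[X ≥ 11] ≤ 15/121 ≈ 0.1240.


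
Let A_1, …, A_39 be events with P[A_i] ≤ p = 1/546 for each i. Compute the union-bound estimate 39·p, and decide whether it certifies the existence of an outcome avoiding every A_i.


Union bound: P[∪_{i=1}^{39} A_i] ≤ Σ_i P[A_i] ≤ 39·p = 39·(1/546) = 1/14.
Numerically: 1/14 ≈ 0.0714286.
Is 1/14 < 1? YES.
Since P[∪ A_i] ≤ 1/14 < 1, the complement has P[∩ A_i^c] ≥ 1 − 1/14 = 13/14 > 0, so some outcome avoids every A_i.

39·p = 1/14 ≈ 0.0714286; existence CERTIFIED by the union bound.


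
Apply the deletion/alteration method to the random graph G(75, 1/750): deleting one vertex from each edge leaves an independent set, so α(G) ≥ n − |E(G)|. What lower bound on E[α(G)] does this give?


E[|E(G)|] = C(75, 2)·p = 2775 · (1/750) = 37/10.
E[α(G)] ≥ n − E[|E(G)|] = 75 − 37/10 = 713/10.
Numerically: ≈ 71.30000.
(This is only a lower bound; the true E[α(G)] may be larger.)

E[α(G)] ≥ 713/10 ≈ 71.30000.


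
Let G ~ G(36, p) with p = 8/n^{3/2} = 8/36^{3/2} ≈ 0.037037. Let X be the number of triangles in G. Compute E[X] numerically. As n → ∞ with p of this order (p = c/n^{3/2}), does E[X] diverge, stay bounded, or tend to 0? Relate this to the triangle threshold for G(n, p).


Number of potential triangles: C(36, 3) = 7140.
Each occurs with probability p³ ≈ (0.037037)³ ≈ 5.0805263e-05.
By linearity: E[X] = C(36, 3)·p³ ≈ 7140 · 5.0805263e-05 ≈ 0.36275.
Since α = 3/2 > 1, p = c/n^{3/2} = o(1/n) is below the triangle threshold p ~ 1/n. Asymptotically E[X] ~ (c³/6)·n^{3(1−α)} = (8³/6)·n^{-1.5} → 0, so by Markov's inequality G has no triangles w.h.p.

E[X] ≈ 0.36275; in regime p = Θ(1/n^{3/2}) E[X] tends to 0 (below the triangle threshold p ~ 1/n).


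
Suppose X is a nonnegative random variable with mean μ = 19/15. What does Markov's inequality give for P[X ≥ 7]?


μ = E[X] = 19/15, a = 7.
Markov: P[X ≥ 7] ≤ μ/a = (19/15)/7 = 19/105.
Numerically: ≈ 0.181.
(Since a = 7 > μ = 1.267, the bound 19/105 is < 1 and informative.)

P[X ≥ 7] ≤ 19/105 ≈ 0.181.


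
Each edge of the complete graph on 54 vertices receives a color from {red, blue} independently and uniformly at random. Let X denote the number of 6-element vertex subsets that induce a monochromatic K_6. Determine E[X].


Let X = Σ_S X_S over the C(54, 6) = 25827165 subsets S of size 6, where X_S = 1 if the K_6 on S is monochromatic.
For a fixed S, the K_6 on S has C(6, 2) = 15 edges. P[all 15 edges red] = (1/2)^15, and likewise for blue, so P[monochromatic] = 2·(1/2)^15 = 2^{1 − 15} = 1/16384.
By linearity of expectation: E[X] = C(54, 6) · 2^{1 − 15} = 25827165 · 1/16384 = 25827165/16384.
Numerically: E[X] ≈ 1576.365.

E[X] = C(54,6)·2^(1−C(6,2)) = 25827165/16384 ≈ 1576.365.


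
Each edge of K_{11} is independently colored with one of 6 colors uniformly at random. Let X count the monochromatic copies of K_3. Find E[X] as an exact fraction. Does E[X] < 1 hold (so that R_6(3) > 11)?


E[X] = C(11, 3) · 6^{1 − 3} = 165 · 6^{−2} = 165/36.
As a reduced fraction: E[X] = 55/12 ≈ 4.5833.
Is E[X] < 1? NO.
Since E[X] ≥ 1, the first-moment bound is inconclusive at n = 11; it does NOT by itself certify R_6(3) > 11.

E[X] = 55/12 ≈ 4.5833; E[X] ≥ 1; first-moment method inconclusive here.


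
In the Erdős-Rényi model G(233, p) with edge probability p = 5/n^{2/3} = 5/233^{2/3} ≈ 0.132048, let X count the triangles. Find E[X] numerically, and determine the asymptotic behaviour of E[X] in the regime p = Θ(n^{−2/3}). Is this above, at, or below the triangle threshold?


Number of potential triangles: C(233, 3) = 2081156.
Each occurs with probability p³ ≈ (0.132048)³ ≈ 2.30249222e-03.
By linearity: E[X] = C(233, 3)·p³ ≈ 2081156 · 2.30249222e-03 ≈ 4791.845494.
Since α = 2/3 < 1, p = c/n^{2/3} ≫ 1/n is above the triangle threshold p ~ 1/n. Asymptotically E[X] ~ (c³/6)·n^{3(1−α)} = (5³/6)·n^{1} → ∞; triangles are abundant w.h.p.

E[X] ≈ 4791.845494; in regime p = Θ(1/n^{2/3}) E[X] diverges (above the triangle threshold p ~ 1/n).


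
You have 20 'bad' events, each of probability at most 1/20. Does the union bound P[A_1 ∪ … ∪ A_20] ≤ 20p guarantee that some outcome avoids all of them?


Union bound: P[∪_{i=1}^{20} A_i] ≤ Σ_i P[A_i] ≤ 20·p = 20·(1/20) = 1.
Numerically: 1 ≈ 1.00000.
Is 1 < 1? NO.
Since the bound 1 is ≥ 1, the union bound is uninformative here; it does NOT by itself certify existence.

20·p = 1 ≈ 1.00000; existence NOT certified by the union bound.


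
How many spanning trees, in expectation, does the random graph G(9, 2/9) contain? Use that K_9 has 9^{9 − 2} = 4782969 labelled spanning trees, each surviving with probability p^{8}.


K_9 has 9^{9 − 2} = 4782969 labelled spanning trees.
For each such spanning tree H, let X_H = 1 if all 8 edges of H are present in G. Then P[X_H = 1] = p^{8} = (2/9)^{8} = 256/43046721.
Summing the indicators: E[X] = Σ_H E[X_H] = 4782969 · p^{8} = 4782969 · 256/43046721 = 256/9.
Numerically: E[X] ≈ 28.4.

E[X] = 4782969 · (2/9)^{8} = 256/9 ≈ 28.4.


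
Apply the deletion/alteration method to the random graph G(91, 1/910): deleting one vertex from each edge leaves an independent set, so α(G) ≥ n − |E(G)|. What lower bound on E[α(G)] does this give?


E[|E(G)|] = C(91, 2)·p = 4095 · (1/910) = 9/2.
E[α(G)] ≥ n − E[|E(G)|] = 91 − 9/2 = 173/2.
Numerically: ≈ 86.5000.
(This is only a lower bound; the true E[α(G)] may be larger.)

E[α(G)] ≥ 173/2 ≈ 86.5000.
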